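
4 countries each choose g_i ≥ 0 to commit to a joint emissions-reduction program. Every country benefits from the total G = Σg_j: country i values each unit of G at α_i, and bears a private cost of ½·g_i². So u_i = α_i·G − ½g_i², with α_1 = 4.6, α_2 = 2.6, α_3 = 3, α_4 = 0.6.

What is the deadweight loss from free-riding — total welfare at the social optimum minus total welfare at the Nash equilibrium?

Country i's FOC: ∂u_i/∂g_i = α_i − g_i = 0, so g_i* = α_i.
NE contributions = (4.6, 2.6, 3, 0.6); G = 10.8.
W^NE = (Σα)·G − ½Σα_i² = 10.8² − ½·37.28 = 98.
Planner sets g_i = Σα_j = 10.8 for every i, so G^SO = 4·10.8 = 43.2.
W^SO = (Σα)·G^SO − ½·4·(Σα)² = (4/2)·10.8² = 233.28.
Deadweight loss = W^SO − W^NE = 135.28.

135.28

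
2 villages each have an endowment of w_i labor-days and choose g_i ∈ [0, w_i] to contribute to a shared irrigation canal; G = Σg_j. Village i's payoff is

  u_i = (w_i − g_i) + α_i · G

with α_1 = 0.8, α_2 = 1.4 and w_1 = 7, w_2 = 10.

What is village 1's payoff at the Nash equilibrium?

15

∂u_i/∂g_i = α_i − 1, so village i contributes w_i if α_i > 1, else 0.
α_i > 1 for i ∈ {2}; NE contributions (0, 10), G = 10.
u_1 = (7 − 0) + 0.8·10 = 15.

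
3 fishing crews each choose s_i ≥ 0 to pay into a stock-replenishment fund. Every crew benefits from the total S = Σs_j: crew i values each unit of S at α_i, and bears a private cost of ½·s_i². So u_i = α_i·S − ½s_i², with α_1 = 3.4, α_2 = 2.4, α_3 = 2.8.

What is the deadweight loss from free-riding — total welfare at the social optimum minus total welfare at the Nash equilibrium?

49.56

Crew i's FOC: ∂u_i/∂s_i = α_i − s_i = 0, so s_i* = α_i.
NE contributions = (3.4, 2.4, 2.8); S = 8.6.
W^NE = (Σα)·S − ½Σα_i² = 8.6² − ½·25.16 = 61.38.
Planner sets s_i = Σα_j = 8.6 for every i, so S^SO = 3·8.6 = 25.8.
W^SO = (Σα)·S^SO − ½·3·(Σα)² = (3/2)·8.6² = 110.94.
Deadweight loss = W^SO − W^NE = 49.56.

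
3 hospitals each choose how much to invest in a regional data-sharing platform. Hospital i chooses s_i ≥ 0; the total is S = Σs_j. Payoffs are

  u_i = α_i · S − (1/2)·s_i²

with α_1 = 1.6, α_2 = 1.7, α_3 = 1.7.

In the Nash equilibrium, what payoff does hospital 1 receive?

6.72

Hospital i's FOC: ∂u_i/∂s_i = α_i − s_i = 0, so s_i* = α_i.
NE contributions = (1.6, 1.7, 1.7); S = 5.
u_1 = α_1·S − ½·(s_1)² = 1.6·5 − ½·1.6² = 6.72.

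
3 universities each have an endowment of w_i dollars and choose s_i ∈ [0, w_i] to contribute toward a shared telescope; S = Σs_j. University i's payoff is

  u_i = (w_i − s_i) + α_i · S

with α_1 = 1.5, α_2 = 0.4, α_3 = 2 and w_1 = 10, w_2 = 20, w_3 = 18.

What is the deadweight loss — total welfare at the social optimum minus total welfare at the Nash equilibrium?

∂u_i/∂s_i = α_i − 1, so university i contributes w_i if α_i > 1, else 0.
α_i > 1 for i ∈ {1, 3}; NE contributions (10, 0, 18), S = 28.
W^NE = Σw_i − S^NE + (Σα_i)·S^NE = 48 + 2.9·28 = 129.2.
Planner: ∂(Σu_j)/∂s_i = Σα_j − 1 = 2.9 > 0, so everyone contributes w_i; S^SO = 48, W^SO = 48 + 2.9·48 = 187.2.
Deadweight loss = 58.

58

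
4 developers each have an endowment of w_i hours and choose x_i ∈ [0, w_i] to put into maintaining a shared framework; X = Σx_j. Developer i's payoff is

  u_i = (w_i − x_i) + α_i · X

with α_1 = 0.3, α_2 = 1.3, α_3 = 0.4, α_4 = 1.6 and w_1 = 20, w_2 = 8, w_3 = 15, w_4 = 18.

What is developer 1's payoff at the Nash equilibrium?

27.8

∂u_i/∂x_i = α_i − 1, so developer i contributes w_i if α_i > 1, else 0.
α_i > 1 for i ∈ {2, 4}; NE contributions (0, 8, 0, 18), X = 26.
u_1 = (20 − 0) + 0.3·26 = 27.8.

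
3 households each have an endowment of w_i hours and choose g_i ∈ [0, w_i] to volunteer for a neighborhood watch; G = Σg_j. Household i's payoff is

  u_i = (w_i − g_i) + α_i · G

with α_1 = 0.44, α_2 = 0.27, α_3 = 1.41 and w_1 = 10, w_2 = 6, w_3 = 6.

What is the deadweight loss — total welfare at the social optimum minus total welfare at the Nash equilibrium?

17.92

∂u_i/∂g_i = α_i − 1, so household i contributes w_i if α_i > 1, else 0.
α_i > 1 for i ∈ {3}; NE contributions (0, 0, 6), G = 6.
W^NE = Σw_i − G^NE + (Σα_i)·G^NE = 22 + 1.12·6 = 28.72.
Planner: ∂(Σu_j)/∂g_i = Σα_j − 1 = 1.12 > 0, so everyone contributes w_i; G^SO = 22, W^SO = 22 + 1.12·22 = 46.64.
Deadweight loss = 17.92.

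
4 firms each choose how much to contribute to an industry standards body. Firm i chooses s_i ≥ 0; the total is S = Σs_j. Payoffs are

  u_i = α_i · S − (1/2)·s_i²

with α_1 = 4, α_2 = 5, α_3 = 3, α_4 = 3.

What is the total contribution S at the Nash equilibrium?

15

Firm i's FOC: ∂u_i/∂s_i = α_i − s_i = 0, so s_i* = α_i.
NE contributions = (4, 5, 3, 3); S = 15.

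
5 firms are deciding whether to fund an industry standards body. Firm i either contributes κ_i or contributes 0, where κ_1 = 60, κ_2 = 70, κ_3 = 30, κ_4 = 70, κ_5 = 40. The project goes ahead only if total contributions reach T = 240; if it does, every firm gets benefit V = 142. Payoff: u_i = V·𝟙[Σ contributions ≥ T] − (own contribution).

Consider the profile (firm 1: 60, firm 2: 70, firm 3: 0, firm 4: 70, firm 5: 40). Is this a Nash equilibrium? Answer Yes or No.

Yes

Total = 240 ≥ 240: provided.
Firm 1 (pledges 60, payoff 82): dropping to 0 → total 180, payoff 0. No gain.
Firm 2 (pledges 70, payoff 72): dropping to 0 → total 170, payoff 0. No gain.
Firm 3 (pledges 0, payoff 142): pledging 30 → total 270, payoff 112. No gain.
Firm 4 (pledges 70, payoff 72): dropping to 0 → total 170, payoff 0. No gain.
Firm 5 (pledges 40, payoff 102): dropping to 0 → total 200, payoff 0. No gain.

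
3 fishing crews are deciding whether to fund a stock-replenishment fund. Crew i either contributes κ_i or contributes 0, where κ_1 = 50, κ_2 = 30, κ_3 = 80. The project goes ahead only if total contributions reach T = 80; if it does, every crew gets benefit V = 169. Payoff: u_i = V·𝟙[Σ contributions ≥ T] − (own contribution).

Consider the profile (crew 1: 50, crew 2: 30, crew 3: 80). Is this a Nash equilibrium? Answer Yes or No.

No

Total = 160 ≥ 80: provided.
Crew 1 (pledges 50, payoff 119): dropping to 0 → total 110, payoff 169. Profitable deviation.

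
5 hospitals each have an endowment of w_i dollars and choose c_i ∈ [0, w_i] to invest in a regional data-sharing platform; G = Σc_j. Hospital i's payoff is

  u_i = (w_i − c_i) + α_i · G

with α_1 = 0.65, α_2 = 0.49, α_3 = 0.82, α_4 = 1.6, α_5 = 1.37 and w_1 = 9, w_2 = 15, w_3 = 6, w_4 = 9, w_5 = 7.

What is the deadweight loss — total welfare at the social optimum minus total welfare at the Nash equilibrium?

117.9

∂u_i/∂c_i = α_i − 1, so hospital i contributes w_i if α_i > 1, else 0.
α_i > 1 for i ∈ {4, 5}; NE contributions (0, 0, 0, 9, 7), G = 16.
W^NE = Σw_i − G^NE + (Σα_i)·G^NE = 46 + 3.93·16 = 108.88.
Planner: ∂(Σu_j)/∂c_i = Σα_j − 1 = 3.93 > 0, so everyone contributes w_i; G^SO = 46, W^SO = 46 + 3.93·46 = 226.78.
Deadweight loss = 117.9.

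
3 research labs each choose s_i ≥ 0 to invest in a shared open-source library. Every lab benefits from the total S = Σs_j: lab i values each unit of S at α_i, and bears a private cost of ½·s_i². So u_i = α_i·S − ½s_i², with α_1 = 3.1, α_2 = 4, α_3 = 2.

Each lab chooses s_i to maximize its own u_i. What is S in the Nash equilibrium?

Lab i's FOC: ∂u_i/∂s_i = α_i − s_i = 0, so s_i* = α_i.
NE contributions = (3.1, 4, 2); S = 9.1.

9.1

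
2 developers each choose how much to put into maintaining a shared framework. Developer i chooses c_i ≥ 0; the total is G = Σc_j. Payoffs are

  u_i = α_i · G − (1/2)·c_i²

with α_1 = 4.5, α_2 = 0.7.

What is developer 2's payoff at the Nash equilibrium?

3.395

Developer i's FOC: ∂u_i/∂c_i = α_i − c_i = 0, so c_i* = α_i.
NE contributions = (4.5, 0.7); G = 5.2.
u_2 = α_2·G − ½·(c_2)² = 0.7·5.2 − ½·0.7² = 3.395.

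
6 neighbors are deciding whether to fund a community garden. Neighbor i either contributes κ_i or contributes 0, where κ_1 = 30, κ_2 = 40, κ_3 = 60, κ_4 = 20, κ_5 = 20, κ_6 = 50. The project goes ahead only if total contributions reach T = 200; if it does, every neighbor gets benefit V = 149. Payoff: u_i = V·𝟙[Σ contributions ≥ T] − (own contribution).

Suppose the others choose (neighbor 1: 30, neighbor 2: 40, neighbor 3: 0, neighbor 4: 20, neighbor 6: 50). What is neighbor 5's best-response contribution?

Others' total = 140. Even contributing 20 gives 160 < 200: no benefit either way.
Best response: 0.

0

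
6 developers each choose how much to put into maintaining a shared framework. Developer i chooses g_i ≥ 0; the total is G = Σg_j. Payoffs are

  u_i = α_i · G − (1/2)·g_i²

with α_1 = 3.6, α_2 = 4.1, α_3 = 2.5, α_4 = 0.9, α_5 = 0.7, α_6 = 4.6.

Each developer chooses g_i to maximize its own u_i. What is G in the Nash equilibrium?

Developer i's FOC: ∂u_i/∂g_i = α_i − g_i = 0, so g_i* = α_i.
NE contributions = (3.6, 4.1, 2.5, 0.9, 0.7, 4.6); G = 16.4.

16.4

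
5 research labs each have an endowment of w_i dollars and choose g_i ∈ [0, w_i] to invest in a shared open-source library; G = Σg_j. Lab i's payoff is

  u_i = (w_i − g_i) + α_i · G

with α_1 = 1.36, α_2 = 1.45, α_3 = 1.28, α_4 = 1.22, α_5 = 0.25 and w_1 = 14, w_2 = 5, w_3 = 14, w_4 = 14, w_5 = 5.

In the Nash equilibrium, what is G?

∂u_i/∂g_i = α_i − 1, so lab i contributes w_i if α_i > 1, else 0.
α_i > 1 for i ∈ {1, 2, 3, 4}; NE contributions (14, 5, 14, 14, 0), G = 47.

47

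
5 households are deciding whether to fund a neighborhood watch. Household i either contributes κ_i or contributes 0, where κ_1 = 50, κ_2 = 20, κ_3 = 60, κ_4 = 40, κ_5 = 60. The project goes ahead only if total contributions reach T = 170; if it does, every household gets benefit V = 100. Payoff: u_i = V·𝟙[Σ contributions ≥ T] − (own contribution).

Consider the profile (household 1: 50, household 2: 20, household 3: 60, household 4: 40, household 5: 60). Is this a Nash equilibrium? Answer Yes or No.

No

Total = 230 ≥ 170: provided.
Household 1 (pledges 50, payoff 50): dropping to 0 → total 180, payoff 100. Profitable deviation.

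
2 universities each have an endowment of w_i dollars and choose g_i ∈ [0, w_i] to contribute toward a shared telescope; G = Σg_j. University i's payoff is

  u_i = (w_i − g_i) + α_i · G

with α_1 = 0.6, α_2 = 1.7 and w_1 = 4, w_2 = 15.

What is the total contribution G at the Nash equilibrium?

15

∂u_i/∂g_i = α_i − 1, so university i contributes w_i if α_i > 1, else 0.
α_i > 1 for i ∈ {2}; NE contributions (0, 15), G = 15.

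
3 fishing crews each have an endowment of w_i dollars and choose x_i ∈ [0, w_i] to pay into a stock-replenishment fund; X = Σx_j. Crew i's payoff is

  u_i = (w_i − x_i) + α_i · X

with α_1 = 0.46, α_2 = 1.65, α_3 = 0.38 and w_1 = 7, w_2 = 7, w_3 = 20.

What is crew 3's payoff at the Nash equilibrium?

22.66

∂u_i/∂x_i = α_i − 1, so crew i contributes w_i if α_i > 1, else 0.
α_i > 1 for i ∈ {2}; NE contributions (0, 7, 0), X = 7.
u_3 = (20 − 0) + 0.38·7 = 22.66.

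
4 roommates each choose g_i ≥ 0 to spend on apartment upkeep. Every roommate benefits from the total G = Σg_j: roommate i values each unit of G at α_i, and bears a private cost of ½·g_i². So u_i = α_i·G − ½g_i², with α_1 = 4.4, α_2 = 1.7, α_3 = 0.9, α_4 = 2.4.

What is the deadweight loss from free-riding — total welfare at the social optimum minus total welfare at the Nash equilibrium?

102.77

Roommate i's FOC: ∂u_i/∂g_i = α_i − g_i = 0, so g_i* = α_i.
NE contributions = (4.4, 1.7, 0.9, 2.4); G = 9.4.
W^NE = (Σα)·G − ½Σα_i² = 9.4² − ½·28.82 = 73.95.
Planner sets g_i = Σα_j = 9.4 for every i, so G^SO = 4·9.4 = 37.6.
W^SO = (Σα)·G^SO − ½·4·(Σα)² = (4/2)·9.4² = 176.72.
Deadweight loss = W^SO − W^NE = 102.77.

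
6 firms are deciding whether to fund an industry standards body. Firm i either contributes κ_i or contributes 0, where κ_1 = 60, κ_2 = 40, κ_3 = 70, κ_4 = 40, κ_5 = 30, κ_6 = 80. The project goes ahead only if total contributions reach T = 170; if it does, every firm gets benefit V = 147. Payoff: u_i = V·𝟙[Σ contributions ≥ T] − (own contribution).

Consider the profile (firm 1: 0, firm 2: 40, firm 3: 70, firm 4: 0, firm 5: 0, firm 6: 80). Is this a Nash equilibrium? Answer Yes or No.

Total = 190 ≥ 170: provided.
Firm 1 (pledges 0, payoff 147): pledging 60 → total 250, payoff 87. No gain.
Firm 2 (pledges 40, payoff 107): dropping to 0 → total 150, payoff 0. No gain.
Firm 3 (pledges 70, payoff 77): dropping to 0 → total 120, payoff 0. No gain.
Firm 4 (pledges 0, payoff 147): pledging 40 → total 230, payoff 107. No gain.
Firm 5 (pledges 0, payoff 147): pledging 30 → total 220, payoff 117. No gain.
Firm 6 (pledges 80, payoff 67): dropping to 0 → total 110, payoff 0. No gain.

Yes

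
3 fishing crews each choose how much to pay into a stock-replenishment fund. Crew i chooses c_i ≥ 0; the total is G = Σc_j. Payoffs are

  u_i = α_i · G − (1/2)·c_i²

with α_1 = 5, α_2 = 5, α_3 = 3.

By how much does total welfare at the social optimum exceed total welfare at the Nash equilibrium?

Crew i's FOC: ∂u_i/∂c_i = α_i − c_i = 0, so c_i* = α_i.
NE contributions = (5, 5, 3); G = 13.
W^NE = (Σα)·G − ½Σα_i² = 13² − ½·59 = 139.5.
Planner sets c_i = Σα_j = 13 for every i, so G^SO = 3·13 = 39.
W^SO = (Σα)·G^SO − ½·3·(Σα)² = (3/2)·13² = 253.5.
Deadweight loss = W^SO − W^NE = 114.

114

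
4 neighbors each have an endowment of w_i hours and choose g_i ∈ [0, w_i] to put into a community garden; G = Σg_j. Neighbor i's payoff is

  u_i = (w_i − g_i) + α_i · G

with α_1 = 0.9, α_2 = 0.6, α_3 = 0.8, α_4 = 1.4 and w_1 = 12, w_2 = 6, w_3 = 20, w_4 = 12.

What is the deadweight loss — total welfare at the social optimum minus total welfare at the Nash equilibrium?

102.6

∂u_i/∂g_i = α_i − 1, so neighbor i contributes w_i if α_i > 1, else 0.
α_i > 1 for i ∈ {4}; NE contributions (0, 0, 0, 12), G = 12.
W^NE = Σw_i − G^NE + (Σα_i)·G^NE = 50 + 2.7·12 = 82.4.
Planner: ∂(Σu_j)/∂g_i = Σα_j − 1 = 2.7 > 0, so everyone contributes w_i; G^SO = 50, W^SO = 50 + 2.7·50 = 185.
Deadweight loss = 102.6.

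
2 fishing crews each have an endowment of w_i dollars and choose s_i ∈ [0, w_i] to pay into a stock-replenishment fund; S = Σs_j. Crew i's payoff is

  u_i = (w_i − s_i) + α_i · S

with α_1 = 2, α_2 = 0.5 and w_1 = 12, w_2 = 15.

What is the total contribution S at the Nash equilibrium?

∂u_i/∂s_i = α_i − 1, so crew i contributes w_i if α_i > 1, else 0.
α_i > 1 for i ∈ {1}; NE contributions (12, 0), S = 12.

12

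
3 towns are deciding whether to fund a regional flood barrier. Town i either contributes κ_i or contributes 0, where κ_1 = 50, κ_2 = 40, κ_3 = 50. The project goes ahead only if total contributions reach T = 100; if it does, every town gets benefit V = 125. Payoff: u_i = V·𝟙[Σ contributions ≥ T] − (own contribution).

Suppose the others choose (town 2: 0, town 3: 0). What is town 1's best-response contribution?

0

Others' total = 0. Even contributing 50 gives 50 < 100: no benefit either way.
Best response: 0.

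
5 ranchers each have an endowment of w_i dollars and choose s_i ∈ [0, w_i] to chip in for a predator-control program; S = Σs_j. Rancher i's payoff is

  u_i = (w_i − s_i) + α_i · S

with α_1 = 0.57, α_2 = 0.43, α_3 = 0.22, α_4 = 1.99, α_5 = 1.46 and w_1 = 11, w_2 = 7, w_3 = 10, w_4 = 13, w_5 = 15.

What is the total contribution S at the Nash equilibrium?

∂u_i/∂s_i = α_i − 1, so rancher i contributes w_i if α_i > 1, else 0.
α_i > 1 for i ∈ {4, 5}; NE contributions (0, 0, 0, 13, 15), S = 28.

28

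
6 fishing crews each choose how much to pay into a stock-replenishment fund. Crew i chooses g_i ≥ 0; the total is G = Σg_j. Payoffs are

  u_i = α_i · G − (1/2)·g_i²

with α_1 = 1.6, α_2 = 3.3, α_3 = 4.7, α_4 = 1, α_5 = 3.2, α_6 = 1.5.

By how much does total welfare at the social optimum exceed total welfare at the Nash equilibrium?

492.695

Crew i's FOC: ∂u_i/∂g_i = α_i − g_i = 0, so g_i* = α_i.
NE contributions = (1.6, 3.3, 4.7, 1, 3.2, 1.5); G = 15.3.
W^NE = (Σα)·G − ½Σα_i² = 15.3² − ½·49.03 = 209.575.
Planner sets g_i = Σα_j = 15.3 for every i, so G^SO = 6·15.3 = 91.8.
W^SO = (Σα)·G^SO − ½·6·(Σα)² = (6/2)·15.3² = 702.27.
Deadweight loss = W^SO − W^NE = 492.695.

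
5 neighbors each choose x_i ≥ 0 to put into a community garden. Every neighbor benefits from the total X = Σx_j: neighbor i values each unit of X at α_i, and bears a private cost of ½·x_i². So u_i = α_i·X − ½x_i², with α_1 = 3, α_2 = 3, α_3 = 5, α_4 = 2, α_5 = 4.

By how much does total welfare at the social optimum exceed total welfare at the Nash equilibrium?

Neighbor i's FOC: ∂u_i/∂x_i = α_i − x_i = 0, so x_i* = α_i.
NE contributions = (3, 3, 5, 2, 4); X = 17.
W^NE = (Σα)·X − ½Σα_i² = 17² − ½·63 = 257.5.
Planner sets x_i = Σα_j = 17 for every i, so X^SO = 5·17 = 85.
W^SO = (Σα)·X^SO − ½·5·(Σα)² = (5/2)·17² = 722.5.
Deadweight loss = W^SO − W^NE = 465.

465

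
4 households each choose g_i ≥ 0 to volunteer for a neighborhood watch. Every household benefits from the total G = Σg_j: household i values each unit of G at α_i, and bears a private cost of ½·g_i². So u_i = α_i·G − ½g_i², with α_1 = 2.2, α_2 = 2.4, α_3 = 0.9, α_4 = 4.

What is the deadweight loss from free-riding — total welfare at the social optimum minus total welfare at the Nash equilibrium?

Household i's FOC: ∂u_i/∂g_i = α_i − g_i = 0, so g_i* = α_i.
NE contributions = (2.2, 2.4, 0.9, 4); G = 9.5.
W^NE = (Σα)·G − ½Σα_i² = 9.5² − ½·27.41 = 76.545.
Planner sets g_i = Σα_j = 9.5 for every i, so G^SO = 4·9.5 = 38.
W^SO = (Σα)·G^SO − ½·4·(Σα)² = (4/2)·9.5² = 180.5.
Deadweight loss = W^SO − W^NE = 103.955.

103.955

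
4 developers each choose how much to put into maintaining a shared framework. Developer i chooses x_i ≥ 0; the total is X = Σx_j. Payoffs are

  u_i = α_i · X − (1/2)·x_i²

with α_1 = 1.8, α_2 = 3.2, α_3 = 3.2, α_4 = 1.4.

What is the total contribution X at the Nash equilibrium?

Developer i's FOC: ∂u_i/∂x_i = α_i − x_i = 0, so x_i* = α_i.
NE contributions = (1.8, 3.2, 3.2, 1.4); X = 9.6.

9.6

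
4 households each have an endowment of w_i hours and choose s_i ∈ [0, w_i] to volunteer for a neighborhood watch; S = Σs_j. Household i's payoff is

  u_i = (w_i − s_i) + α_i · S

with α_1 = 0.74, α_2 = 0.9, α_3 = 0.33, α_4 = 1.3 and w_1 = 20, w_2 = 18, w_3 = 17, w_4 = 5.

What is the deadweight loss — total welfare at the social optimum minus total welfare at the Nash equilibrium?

∂u_i/∂s_i = α_i − 1, so household i contributes w_i if α_i > 1, else 0.
α_i > 1 for i ∈ {4}; NE contributions (0, 0, 0, 5), S = 5.
W^NE = Σw_i − S^NE + (Σα_i)·S^NE = 60 + 2.27·5 = 71.35.
Planner: ∂(Σu_j)/∂s_i = Σα_j − 1 = 2.27 > 0, so everyone contributes w_i; S^SO = 60, W^SO = 60 + 2.27·60 = 196.2.
Deadweight loss = 124.85.

124.85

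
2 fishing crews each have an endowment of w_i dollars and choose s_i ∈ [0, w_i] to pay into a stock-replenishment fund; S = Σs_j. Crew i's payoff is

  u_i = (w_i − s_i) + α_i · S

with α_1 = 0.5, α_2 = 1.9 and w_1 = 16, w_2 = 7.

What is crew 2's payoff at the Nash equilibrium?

13.3

∂u_i/∂s_i = α_i − 1, so crew i contributes w_i if α_i > 1, else 0.
α_i > 1 for i ∈ {2}; NE contributions (0, 7), S = 7.
u_2 = (7 − 7) + 1.9·7 = 13.3.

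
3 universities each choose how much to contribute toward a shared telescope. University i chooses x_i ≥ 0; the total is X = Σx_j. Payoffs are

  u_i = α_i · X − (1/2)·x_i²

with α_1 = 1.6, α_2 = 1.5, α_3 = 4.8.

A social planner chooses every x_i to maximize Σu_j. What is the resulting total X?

23.7

Planner FOC: ∂(Σu_j)/∂x_i = (Σα_j) − x_i = 0, so x_i^SO = Σα_j = 7.9 for every i; X^SO = 23.7.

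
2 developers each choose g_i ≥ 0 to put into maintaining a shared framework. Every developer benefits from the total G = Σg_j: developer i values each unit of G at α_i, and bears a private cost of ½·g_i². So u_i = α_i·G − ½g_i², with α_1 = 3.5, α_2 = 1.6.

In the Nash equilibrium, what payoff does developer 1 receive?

Developer i's FOC: ∂u_i/∂g_i = α_i − g_i = 0, so g_i* = α_i.
NE contributions = (3.5, 1.6); G = 5.1.
u_1 = α_1·G − ½·(g_1)² = 3.5·5.1 − ½·3.5² = 11.725.

11.725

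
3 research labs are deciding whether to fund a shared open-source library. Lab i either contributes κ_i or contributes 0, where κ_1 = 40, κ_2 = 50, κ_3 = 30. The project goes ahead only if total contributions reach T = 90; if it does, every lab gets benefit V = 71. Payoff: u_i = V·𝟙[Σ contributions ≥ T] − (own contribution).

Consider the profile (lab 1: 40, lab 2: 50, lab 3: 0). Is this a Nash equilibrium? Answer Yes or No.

Yes

Total = 90 ≥ 90: provided.
Lab 1 (pledges 40, payoff 31): dropping to 0 → total 50, payoff 0. No gain.
Lab 2 (pledges 50, payoff 21): dropping to 0 → total 40, payoff 0. No gain.
Lab 3 (pledges 0, payoff 71): pledging 30 → total 120, payoff 41. No gain.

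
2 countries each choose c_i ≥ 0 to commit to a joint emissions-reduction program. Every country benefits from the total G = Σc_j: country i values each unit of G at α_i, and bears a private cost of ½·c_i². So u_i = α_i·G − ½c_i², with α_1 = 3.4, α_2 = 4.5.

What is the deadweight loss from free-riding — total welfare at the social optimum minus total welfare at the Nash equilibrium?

15.905

Country i's FOC: ∂u_i/∂c_i = α_i − c_i = 0, so c_i* = α_i.
NE contributions = (3.4, 4.5); G = 7.9.
W^NE = (Σα)·G − ½Σα_i² = 7.9² − ½·31.81 = 46.505.
Planner sets c_i = Σα_j = 7.9 for every i, so G^SO = 2·7.9 = 15.8.
W^SO = (Σα)·G^SO − ½·2·(Σα)² = (2/2)·7.9² = 62.41.
Deadweight loss = W^SO − W^NE = 15.905.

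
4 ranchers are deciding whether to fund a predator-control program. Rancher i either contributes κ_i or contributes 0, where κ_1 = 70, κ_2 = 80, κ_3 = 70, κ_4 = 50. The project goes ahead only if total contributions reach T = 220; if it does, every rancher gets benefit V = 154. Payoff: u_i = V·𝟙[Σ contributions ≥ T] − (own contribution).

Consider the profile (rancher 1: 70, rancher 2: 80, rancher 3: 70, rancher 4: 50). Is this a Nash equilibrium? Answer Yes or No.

Total = 270 ≥ 220: provided.
Rancher 1 (pledges 70, payoff 84): dropping to 0 → total 200, payoff 0. No gain.
Rancher 2 (pledges 80, payoff 74): dropping to 0 → total 190, payoff 0. No gain.
Rancher 3 (pledges 70, payoff 84): dropping to 0 → total 200, payoff 0. No gain.
Rancher 4 (pledges 50, payoff 104): dropping to 0 → total 220, payoff 154. Profitable deviation.

No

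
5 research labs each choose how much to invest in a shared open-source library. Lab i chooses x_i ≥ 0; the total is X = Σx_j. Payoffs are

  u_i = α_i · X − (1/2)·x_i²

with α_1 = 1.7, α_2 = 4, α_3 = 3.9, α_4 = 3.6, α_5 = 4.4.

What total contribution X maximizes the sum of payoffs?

88

Planner FOC: ∂(Σu_j)/∂x_i = (Σα_j) − x_i = 0, so x_i^SO = Σα_j = 17.6 for every i; X^SO = 88.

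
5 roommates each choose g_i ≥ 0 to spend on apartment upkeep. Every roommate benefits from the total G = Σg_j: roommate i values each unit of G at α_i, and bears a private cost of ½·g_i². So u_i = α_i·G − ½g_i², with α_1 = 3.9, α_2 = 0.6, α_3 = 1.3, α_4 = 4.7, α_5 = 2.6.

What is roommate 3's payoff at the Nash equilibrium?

16.185

Roommate i's FOC: ∂u_i/∂g_i = α_i − g_i = 0, so g_i* = α_i.
NE contributions = (3.9, 0.6, 1.3, 4.7, 2.6); G = 13.1.
u_3 = α_3·G − ½·(g_3)² = 1.3·13.1 − ½·1.3² = 16.185.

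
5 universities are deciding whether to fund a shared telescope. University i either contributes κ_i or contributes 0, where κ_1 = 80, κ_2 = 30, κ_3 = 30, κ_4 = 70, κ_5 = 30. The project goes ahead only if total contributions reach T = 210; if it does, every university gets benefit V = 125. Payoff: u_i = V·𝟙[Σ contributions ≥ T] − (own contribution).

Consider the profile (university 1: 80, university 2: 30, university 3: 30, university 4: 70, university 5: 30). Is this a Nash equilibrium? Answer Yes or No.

No

Total = 240 ≥ 210: provided.
University 1 (pledges 80, payoff 45): dropping to 0 → total 160, payoff 0. No gain.
University 2 (pledges 30, payoff 95): dropping to 0 → total 210, payoff 125. Profitable deviation.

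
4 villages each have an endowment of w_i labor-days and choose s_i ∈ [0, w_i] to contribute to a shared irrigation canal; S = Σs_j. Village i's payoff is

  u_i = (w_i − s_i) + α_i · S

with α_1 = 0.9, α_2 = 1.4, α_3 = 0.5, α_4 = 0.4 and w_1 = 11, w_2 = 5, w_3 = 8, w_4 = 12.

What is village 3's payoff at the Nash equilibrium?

10.5

∂u_i/∂s_i = α_i − 1, so village i contributes w_i if α_i > 1, else 0.
α_i > 1 for i ∈ {2}; NE contributions (0, 5, 0, 0), S = 5.
u_3 = (8 − 0) + 0.5·5 = 10.5.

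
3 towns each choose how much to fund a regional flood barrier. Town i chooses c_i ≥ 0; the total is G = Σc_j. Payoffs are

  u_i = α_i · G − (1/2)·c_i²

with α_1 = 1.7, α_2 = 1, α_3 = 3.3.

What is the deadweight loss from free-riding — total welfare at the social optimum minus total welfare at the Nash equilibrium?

Town i's FOC: ∂u_i/∂c_i = α_i − c_i = 0, so c_i* = α_i.
NE contributions = (1.7, 1, 3.3); G = 6.
W^NE = (Σα)·G − ½Σα_i² = 6² − ½·14.78 = 28.61.
Planner sets c_i = Σα_j = 6 for every i, so G^SO = 3·6 = 18.
W^SO = (Σα)·G^SO − ½·3·(Σα)² = (3/2)·6² = 54.
Deadweight loss = W^SO − W^NE = 25.39.

25.39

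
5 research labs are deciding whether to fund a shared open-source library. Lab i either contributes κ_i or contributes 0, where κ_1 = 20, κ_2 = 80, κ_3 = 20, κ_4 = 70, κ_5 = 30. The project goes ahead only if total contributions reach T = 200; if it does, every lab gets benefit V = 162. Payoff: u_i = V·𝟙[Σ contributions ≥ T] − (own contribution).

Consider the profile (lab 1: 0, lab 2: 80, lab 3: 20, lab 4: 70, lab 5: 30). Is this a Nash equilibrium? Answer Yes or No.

Yes

Total = 200 ≥ 200: provided.
Lab 1 (pledges 0, payoff 162): pledging 20 → total 220, payoff 142. No gain.
Lab 2 (pledges 80, payoff 82): dropping to 0 → total 120, payoff 0. No gain.
Lab 3 (pledges 20, payoff 142): dropping to 0 → total 180, payoff 0. No gain.
Lab 4 (pledges 70, payoff 92): dropping to 0 → total 130, payoff 0. No gain.
Lab 5 (pledges 30, payoff 132): dropping to 0 → total 170, payoff 0. No gain.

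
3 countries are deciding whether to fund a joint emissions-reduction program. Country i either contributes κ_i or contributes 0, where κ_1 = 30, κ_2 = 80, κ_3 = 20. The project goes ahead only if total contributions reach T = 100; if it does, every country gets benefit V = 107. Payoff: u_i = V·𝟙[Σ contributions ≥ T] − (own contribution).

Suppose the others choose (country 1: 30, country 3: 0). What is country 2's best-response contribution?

Others' total = 30. Contributing 80 brings total to 110 ≥ 100: gain V − κ_2 = 27.
Best response: 80.

80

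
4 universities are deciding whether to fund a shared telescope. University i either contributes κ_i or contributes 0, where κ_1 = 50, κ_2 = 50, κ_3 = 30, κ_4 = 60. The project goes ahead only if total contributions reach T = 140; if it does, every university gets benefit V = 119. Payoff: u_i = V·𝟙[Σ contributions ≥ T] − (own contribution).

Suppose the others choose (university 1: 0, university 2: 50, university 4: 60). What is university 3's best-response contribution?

Others' total = 110. Contributing 30 brings total to 140 ≥ 140: gain V − κ_3 = 89.
Best response: 30.

30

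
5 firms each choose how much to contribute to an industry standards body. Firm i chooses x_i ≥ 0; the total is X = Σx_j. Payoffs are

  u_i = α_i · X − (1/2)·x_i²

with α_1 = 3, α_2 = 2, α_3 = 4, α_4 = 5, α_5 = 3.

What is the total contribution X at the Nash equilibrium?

17

Firm i's FOC: ∂u_i/∂x_i = α_i − x_i = 0, so x_i* = α_i.
NE contributions = (3, 2, 4, 5, 3); X = 17.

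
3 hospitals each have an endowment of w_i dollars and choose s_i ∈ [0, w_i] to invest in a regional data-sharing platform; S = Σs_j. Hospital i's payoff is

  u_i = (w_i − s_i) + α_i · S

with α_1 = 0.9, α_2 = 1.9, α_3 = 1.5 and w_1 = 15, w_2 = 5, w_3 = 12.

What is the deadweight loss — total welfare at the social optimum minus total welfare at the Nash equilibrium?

49.5

∂u_i/∂s_i = α_i − 1, so hospital i contributes w_i if α_i > 1, else 0.
α_i > 1 for i ∈ {2, 3}; NE contributions (0, 5, 12), S = 17.
W^NE = Σw_i − S^NE + (Σα_i)·S^NE = 32 + 3.3·17 = 88.1.
Planner: ∂(Σu_j)/∂s_i = Σα_j − 1 = 3.3 > 0, so everyone contributes w_i; S^SO = 32, W^SO = 32 + 3.3·32 = 137.6.
Deadweight loss = 49.5.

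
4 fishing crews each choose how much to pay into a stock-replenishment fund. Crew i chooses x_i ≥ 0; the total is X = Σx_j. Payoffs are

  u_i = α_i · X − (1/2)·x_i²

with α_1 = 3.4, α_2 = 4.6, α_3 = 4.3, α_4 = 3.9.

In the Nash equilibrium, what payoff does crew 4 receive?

Crew i's FOC: ∂u_i/∂x_i = α_i − x_i = 0, so x_i* = α_i.
NE contributions = (3.4, 4.6, 4.3, 3.9); X = 16.2.
u_4 = α_4·X − ½·(x_4)² = 3.9·16.2 − ½·3.9² = 55.575.

55.575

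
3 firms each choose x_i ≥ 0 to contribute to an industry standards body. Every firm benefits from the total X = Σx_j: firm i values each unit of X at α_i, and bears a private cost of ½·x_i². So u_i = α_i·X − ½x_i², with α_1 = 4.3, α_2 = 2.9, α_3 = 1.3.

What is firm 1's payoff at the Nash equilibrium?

Firm i's FOC: ∂u_i/∂x_i = α_i − x_i = 0, so x_i* = α_i.
NE contributions = (4.3, 2.9, 1.3); X = 8.5.
u_1 = α_1·X − ½·(x_1)² = 4.3·8.5 − ½·4.3² = 27.305.

27.305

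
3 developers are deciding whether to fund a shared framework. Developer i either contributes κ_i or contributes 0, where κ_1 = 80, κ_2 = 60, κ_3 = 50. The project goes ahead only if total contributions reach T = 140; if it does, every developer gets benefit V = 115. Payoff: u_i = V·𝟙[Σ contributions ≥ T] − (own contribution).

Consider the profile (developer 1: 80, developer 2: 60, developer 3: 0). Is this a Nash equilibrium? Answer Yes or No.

Total = 140 ≥ 140: provided.
Developer 1 (pledges 80, payoff 35): dropping to 0 → total 60, payoff 0. No gain.
Developer 2 (pledges 60, payoff 55): dropping to 0 → total 80, payoff 0. No gain.
Developer 3 (pledges 0, payoff 115): pledging 50 → total 190, payoff 65. No gain.

Yes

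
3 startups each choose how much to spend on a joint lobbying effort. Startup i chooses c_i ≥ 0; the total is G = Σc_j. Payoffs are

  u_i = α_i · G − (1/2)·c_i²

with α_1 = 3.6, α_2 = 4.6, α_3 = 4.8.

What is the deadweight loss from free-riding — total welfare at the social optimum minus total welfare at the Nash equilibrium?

Startup i's FOC: ∂u_i/∂c_i = α_i − c_i = 0, so c_i* = α_i.
NE contributions = (3.6, 4.6, 4.8); G = 13.
W^NE = (Σα)·G − ½Σα_i² = 13² − ½·57.16 = 140.42.
Planner sets c_i = Σα_j = 13 for every i, so G^SO = 3·13 = 39.
W^SO = (Σα)·G^SO − ½·3·(Σα)² = (3/2)·13² = 253.5.
Deadweight loss = W^SO − W^NE = 113.08.

113.08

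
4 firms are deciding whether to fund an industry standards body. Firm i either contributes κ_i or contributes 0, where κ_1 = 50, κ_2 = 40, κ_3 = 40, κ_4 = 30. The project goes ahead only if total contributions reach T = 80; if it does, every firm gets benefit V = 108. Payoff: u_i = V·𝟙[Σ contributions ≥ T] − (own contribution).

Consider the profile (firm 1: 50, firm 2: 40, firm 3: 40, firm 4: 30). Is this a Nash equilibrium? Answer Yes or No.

Total = 160 ≥ 80: provided.
Firm 1 (pledges 50, payoff 58): dropping to 0 → total 110, payoff 108. Profitable deviation.

No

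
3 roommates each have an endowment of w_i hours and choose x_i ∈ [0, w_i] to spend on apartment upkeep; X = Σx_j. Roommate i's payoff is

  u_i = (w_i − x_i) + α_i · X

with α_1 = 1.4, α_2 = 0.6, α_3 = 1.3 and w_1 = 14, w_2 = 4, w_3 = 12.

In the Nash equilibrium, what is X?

26

∂u_i/∂x_i = α_i − 1, so roommate i contributes w_i if α_i > 1, else 0.
α_i > 1 for i ∈ {1, 3}; NE contributions (14, 0, 12), X = 26.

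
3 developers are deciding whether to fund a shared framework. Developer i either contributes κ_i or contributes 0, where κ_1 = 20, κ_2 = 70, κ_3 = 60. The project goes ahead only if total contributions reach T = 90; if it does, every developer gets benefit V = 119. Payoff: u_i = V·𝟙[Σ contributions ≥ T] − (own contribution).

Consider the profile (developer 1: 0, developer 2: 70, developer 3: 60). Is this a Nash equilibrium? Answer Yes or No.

Total = 130 ≥ 90: provided.
Developer 1 (pledges 0, payoff 119): pledging 20 → total 150, payoff 99. No gain.
Developer 2 (pledges 70, payoff 49): dropping to 0 → total 60, payoff 0. No gain.
Developer 3 (pledges 60, payoff 59): dropping to 0 → total 70, payoff 0. No gain.

Yes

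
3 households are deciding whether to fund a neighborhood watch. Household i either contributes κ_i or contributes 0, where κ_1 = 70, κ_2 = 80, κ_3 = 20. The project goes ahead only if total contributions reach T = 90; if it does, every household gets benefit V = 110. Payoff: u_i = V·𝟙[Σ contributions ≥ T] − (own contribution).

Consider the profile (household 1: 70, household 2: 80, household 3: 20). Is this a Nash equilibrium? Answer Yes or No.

No

Total = 170 ≥ 90: provided.
Household 1 (pledges 70, payoff 40): dropping to 0 → total 100, payoff 110. Profitable deviation.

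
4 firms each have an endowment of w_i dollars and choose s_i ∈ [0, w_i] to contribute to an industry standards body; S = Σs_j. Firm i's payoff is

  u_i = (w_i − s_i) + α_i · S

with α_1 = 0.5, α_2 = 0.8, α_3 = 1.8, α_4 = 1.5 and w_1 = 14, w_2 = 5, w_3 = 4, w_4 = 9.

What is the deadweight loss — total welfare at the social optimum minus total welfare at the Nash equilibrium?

68.4

∂u_i/∂s_i = α_i − 1, so firm i contributes w_i if α_i > 1, else 0.
α_i > 1 for i ∈ {3, 4}; NE contributions (0, 0, 4, 9), S = 13.
W^NE = Σw_i − S^NE + (Σα_i)·S^NE = 32 + 3.6·13 = 78.8.
Planner: ∂(Σu_j)/∂s_i = Σα_j − 1 = 3.6 > 0, so everyone contributes w_i; S^SO = 32, W^SO = 32 + 3.6·32 = 147.2.
Deadweight loss = 68.4.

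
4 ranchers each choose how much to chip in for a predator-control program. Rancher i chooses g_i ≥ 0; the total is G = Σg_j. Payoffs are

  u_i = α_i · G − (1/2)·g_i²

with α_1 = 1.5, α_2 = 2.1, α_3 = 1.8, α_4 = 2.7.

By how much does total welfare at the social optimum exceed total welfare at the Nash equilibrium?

Rancher i's FOC: ∂u_i/∂g_i = α_i − g_i = 0, so g_i* = α_i.
NE contributions = (1.5, 2.1, 1.8, 2.7); G = 8.1.
W^NE = (Σα)·G − ½Σα_i² = 8.1² − ½·17.19 = 57.015.
Planner sets g_i = Σα_j = 8.1 for every i, so G^SO = 4·8.1 = 32.4.
W^SO = (Σα)·G^SO − ½·4·(Σα)² = (4/2)·8.1² = 131.22.
Deadweight loss = W^SO − W^NE = 74.205.

74.205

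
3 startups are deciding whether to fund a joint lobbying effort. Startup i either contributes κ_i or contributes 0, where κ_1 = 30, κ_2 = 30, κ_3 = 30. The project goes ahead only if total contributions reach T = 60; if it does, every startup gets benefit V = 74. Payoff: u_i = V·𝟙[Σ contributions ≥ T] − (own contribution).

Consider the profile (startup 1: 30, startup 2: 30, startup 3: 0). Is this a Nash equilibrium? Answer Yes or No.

Total = 60 ≥ 60: provided.
Startup 1 (pledges 30, payoff 44): dropping to 0 → total 30, payoff 0. No gain.
Startup 2 (pledges 30, payoff 44): dropping to 0 → total 30, payoff 0. No gain.
Startup 3 (pledges 0, payoff 74): pledging 30 → total 90, payoff 44. No gain.

Yes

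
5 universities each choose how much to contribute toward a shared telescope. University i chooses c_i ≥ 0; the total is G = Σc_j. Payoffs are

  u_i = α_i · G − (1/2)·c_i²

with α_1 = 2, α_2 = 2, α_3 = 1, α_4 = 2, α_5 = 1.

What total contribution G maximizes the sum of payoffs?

Planner FOC: ∂(Σu_j)/∂c_i = (Σα_j) − c_i = 0, so c_i^SO = Σα_j = 8 for every i; G^SO = 40.

40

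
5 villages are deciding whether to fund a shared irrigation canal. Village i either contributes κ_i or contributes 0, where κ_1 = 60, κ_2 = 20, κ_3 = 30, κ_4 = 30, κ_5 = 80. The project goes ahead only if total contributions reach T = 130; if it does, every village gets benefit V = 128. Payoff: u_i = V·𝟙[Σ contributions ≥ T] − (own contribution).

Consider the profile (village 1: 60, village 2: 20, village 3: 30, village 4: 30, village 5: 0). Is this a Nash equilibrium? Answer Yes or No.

Yes

Total = 140 ≥ 130: provided.
Village 1 (pledges 60, payoff 68): dropping to 0 → total 80, payoff 0. No gain.
Village 2 (pledges 20, payoff 108): dropping to 0 → total 120, payoff 0. No gain.
Village 3 (pledges 30, payoff 98): dropping to 0 → total 110, payoff 0. No gain.
Village 4 (pledges 30, payoff 98): dropping to 0 → total 110, payoff 0. No gain.
Village 5 (pledges 0, payoff 128): pledging 80 → total 220, payoff 48. No gain.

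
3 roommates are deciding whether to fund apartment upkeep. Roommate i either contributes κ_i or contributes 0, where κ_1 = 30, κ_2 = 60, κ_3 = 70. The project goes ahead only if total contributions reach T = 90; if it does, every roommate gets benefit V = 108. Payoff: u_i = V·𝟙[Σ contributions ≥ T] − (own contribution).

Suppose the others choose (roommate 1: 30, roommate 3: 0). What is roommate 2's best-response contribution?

Others' total = 30. Contributing 60 brings total to 90 ≥ 90: gain V − κ_2 = 48.
Best response: 60.

60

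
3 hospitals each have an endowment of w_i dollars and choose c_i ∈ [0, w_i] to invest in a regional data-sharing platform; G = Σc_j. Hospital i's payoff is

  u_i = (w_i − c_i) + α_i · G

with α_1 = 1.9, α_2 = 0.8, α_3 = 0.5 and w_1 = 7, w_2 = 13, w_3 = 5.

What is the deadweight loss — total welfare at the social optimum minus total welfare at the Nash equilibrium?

∂u_i/∂c_i = α_i − 1, so hospital i contributes w_i if α_i > 1, else 0.
α_i > 1 for i ∈ {1}; NE contributions (7, 0, 0), G = 7.
W^NE = Σw_i − G^NE + (Σα_i)·G^NE = 25 + 2.2·7 = 40.4.
Planner: ∂(Σu_j)/∂c_i = Σα_j − 1 = 2.2 > 0, so everyone contributes w_i; G^SO = 25, W^SO = 25 + 2.2·25 = 80.
Deadweight loss = 39.6.

39.6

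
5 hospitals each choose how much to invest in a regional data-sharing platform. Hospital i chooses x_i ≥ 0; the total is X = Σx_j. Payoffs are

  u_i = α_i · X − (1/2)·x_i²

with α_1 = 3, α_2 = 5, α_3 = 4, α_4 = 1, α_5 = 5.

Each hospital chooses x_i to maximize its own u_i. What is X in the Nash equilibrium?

18

Hospital i's FOC: ∂u_i/∂x_i = α_i − x_i = 0, so x_i* = α_i.
NE contributions = (3, 5, 4, 1, 5); X = 18.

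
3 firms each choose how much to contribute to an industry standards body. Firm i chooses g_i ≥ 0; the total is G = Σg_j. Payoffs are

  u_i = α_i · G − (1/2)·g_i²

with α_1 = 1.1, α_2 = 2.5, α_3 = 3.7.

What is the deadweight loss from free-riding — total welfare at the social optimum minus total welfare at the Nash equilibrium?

37.22

Firm i's FOC: ∂u_i/∂g_i = α_i − g_i = 0, so g_i* = α_i.
NE contributions = (1.1, 2.5, 3.7); G = 7.3.
W^NE = (Σα)·G − ½Σα_i² = 7.3² − ½·21.15 = 42.715.
Planner sets g_i = Σα_j = 7.3 for every i, so G^SO = 3·7.3 = 21.9.
W^SO = (Σα)·G^SO − ½·3·(Σα)² = (3/2)·7.3² = 79.935.
Deadweight loss = W^SO − W^NE = 37.22.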